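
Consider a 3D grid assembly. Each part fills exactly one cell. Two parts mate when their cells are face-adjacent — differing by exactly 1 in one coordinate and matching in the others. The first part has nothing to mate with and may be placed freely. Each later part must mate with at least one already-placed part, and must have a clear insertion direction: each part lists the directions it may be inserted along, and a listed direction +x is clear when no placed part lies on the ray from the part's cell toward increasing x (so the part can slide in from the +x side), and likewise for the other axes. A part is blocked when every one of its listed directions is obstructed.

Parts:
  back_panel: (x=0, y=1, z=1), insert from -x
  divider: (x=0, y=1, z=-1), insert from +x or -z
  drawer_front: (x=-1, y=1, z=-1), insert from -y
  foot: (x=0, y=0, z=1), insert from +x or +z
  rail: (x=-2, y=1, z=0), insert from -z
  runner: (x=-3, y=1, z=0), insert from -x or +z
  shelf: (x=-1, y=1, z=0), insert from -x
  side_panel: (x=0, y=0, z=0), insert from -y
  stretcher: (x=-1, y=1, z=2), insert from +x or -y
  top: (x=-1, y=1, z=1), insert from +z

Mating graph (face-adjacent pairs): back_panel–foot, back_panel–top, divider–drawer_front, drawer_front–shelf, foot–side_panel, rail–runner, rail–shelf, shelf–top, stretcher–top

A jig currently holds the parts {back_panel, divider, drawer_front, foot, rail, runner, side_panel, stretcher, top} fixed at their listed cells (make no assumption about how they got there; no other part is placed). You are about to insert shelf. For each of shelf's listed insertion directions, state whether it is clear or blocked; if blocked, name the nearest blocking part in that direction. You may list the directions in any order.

-x: blocked by rail

-x: nearest on ray is rail@(-2, 1, 0) ⇒ blocked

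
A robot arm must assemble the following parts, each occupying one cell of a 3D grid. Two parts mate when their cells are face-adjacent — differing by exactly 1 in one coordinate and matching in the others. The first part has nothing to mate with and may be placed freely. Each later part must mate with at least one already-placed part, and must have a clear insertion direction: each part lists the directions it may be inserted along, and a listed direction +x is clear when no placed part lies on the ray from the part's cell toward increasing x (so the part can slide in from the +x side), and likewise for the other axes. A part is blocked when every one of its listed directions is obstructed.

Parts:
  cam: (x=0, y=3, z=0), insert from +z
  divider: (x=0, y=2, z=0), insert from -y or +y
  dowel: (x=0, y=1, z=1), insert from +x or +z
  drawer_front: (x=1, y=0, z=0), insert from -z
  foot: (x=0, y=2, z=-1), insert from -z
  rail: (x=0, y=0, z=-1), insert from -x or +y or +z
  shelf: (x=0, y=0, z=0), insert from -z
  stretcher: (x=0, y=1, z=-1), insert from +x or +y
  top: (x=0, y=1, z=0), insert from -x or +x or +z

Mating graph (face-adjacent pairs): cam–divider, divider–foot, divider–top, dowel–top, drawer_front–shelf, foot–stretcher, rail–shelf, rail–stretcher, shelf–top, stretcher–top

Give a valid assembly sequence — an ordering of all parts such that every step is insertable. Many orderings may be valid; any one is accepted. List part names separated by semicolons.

cam; divider; top; dowel; foot; stretcher; shelf; drawer_front; rail

1. cam@(0, 3, 0) [+z clear] — {cam}
2. divider@(0, 2, 0) [-y clear] — {cam, divider}
3. top@(0, 1, 0) [-x clear] — {cam, divider, top}
4. dowel@(0, 1, 1) [+x clear] — {cam, divider, dowel, top}
5. foot@(0, 2, -1) [-z clear] — {cam, divider, dowel, foot, top}
6. stretcher@(0, 1, -1) [+x clear] — {cam, divider, dowel, foot, stretcher, top}
7. shelf@(0, 0, 0) [-z clear] — {cam, divider, dowel, foot, shelf, stretcher, top}
8. drawer_front@(1, 0, 0) [-z clear] — {cam, divider, dowel, drawer_front, foot, shelf, stretcher, top}
9. rail@(0, 0, -1) [-x clear] — {cam, divider, dowel, drawer_front, foot, rail, shelf, stretcher, top}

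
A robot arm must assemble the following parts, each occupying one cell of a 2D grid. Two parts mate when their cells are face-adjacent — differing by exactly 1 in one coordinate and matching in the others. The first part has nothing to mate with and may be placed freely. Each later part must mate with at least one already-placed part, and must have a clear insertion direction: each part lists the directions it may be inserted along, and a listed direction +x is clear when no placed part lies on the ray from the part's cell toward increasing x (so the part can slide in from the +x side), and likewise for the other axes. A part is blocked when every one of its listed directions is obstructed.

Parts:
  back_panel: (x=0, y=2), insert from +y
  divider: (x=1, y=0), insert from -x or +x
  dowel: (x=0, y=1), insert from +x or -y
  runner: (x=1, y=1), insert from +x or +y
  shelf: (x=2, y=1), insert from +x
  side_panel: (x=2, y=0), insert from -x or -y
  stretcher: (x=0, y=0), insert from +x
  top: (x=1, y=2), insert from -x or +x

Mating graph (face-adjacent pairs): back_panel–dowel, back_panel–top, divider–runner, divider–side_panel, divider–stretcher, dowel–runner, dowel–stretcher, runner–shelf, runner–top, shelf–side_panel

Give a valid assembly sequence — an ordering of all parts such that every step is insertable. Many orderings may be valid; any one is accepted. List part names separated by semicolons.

dowel; runner; back_panel; shelf; stretcher; divider; side_panel; top

1. dowel@(0, 1) [+x clear] — {dowel}
2. runner@(1, 1) [+x clear] — {dowel, runner}
3. back_panel@(0, 2) [+y clear] — {back_panel, dowel, runner}
4. shelf@(2, 1) [+x clear] — {back_panel, dowel, runner, shelf}
5. stretcher@(0, 0) [+x clear] — {back_panel, dowel, runner, shelf, stretcher}
6. divider@(1, 0) [+x clear] — {back_panel, divider, dowel, runner, shelf, stretcher}
7. side_panel@(2, 0) [-y clear] — {back_panel, divider, dowel, runner, shelf, side_panel, stretcher}
8. top@(1, 2) [+x clear] — {back_panel, divider, dowel, runner, shelf, side_panel, stretcher, top}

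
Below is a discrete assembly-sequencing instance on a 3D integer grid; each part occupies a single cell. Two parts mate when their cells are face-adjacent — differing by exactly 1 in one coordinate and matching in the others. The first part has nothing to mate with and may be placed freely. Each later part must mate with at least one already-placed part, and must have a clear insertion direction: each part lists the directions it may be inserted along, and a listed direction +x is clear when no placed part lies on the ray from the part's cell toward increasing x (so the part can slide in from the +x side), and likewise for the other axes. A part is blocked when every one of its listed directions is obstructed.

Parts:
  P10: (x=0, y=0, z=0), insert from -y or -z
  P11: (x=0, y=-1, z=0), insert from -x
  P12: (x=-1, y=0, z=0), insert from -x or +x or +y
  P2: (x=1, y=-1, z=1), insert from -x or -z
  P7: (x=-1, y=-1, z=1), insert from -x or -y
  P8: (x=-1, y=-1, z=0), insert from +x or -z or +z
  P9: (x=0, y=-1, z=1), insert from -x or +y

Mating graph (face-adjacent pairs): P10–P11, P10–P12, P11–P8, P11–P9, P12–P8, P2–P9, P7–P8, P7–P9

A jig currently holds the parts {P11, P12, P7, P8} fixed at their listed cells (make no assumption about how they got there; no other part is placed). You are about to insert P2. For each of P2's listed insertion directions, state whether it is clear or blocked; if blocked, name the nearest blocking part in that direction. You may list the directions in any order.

-x: blocked by P7; -z: clear

-x: nearest on ray is P7@(-1, -1, 1) ⇒ blocked
-z: ray from P2(1, -1, 1) has no placed part ⇒ clear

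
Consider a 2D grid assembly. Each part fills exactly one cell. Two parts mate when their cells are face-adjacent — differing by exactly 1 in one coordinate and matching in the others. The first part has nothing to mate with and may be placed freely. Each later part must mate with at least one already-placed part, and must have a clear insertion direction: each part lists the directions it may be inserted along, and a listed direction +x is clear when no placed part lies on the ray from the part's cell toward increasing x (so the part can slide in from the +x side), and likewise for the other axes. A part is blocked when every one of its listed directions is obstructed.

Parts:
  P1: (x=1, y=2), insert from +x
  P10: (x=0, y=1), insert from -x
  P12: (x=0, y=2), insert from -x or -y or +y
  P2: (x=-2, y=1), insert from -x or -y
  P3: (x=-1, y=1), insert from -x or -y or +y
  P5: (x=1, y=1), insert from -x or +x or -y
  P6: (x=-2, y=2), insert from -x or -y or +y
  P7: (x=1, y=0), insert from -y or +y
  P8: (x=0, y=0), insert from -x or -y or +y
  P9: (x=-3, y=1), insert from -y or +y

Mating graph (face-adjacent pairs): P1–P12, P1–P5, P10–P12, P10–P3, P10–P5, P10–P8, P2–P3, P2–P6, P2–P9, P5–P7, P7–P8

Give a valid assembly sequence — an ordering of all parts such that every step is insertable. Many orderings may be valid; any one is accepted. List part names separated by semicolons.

P1; P5; P12; P7; P10; P8; P3; P2; P9; P6

1. P1@(1, 2) [+x clear] — {P1}
2. P5@(1, 1) [-x clear] — {P1, P5}
3. P12@(0, 2) [-x clear] — {P1, P12, P5}
4. P7@(1, 0) [-y clear] — {P1, P12, P5, P7}
5. P10@(0, 1) [-x clear] — {P1, P10, P12, P5, P7}
6. P8@(0, 0) [-x clear] — {P1, P10, P12, P5, P7, P8}
7. P3@(-1, 1) [-x clear] — {P1, P10, P12, P3, P5, P7, P8}
8. P2@(-2, 1) [-x clear] — {P1, P10, P12, P2, P3, P5, P7, P8}
9. P9@(-3, 1) [-y clear] — {P1, P10, P12, P2, P3, P5, P7, P8, P9}
10. P6@(-2, 2) [-x clear] — {P1, P10, P12, P2, P3, P5, P6, P7, P8, P9}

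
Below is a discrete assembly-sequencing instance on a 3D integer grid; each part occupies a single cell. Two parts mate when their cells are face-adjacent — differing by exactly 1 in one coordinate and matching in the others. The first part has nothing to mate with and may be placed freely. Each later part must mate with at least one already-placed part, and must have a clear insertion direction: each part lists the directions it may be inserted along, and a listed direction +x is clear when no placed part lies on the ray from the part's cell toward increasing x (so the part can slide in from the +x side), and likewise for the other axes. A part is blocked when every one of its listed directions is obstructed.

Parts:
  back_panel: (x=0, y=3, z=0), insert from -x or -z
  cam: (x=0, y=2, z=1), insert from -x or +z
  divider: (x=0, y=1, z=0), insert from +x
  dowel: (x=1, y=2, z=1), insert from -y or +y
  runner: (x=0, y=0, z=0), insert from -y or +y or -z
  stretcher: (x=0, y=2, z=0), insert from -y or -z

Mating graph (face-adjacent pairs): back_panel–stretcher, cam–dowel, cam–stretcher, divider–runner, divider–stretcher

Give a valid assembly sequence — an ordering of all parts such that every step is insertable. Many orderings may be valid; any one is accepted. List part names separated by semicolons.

1. back_panel@(0, 3, 0) [-x clear] — {back_panel}
2. stretcher@(0, 2, 0) [-y clear] — {back_panel, stretcher}
3. cam@(0, 2, 1) [-x clear] — {back_panel, cam, stretcher}
4. divider@(0, 1, 0) [+x clear] — {back_panel, cam, divider, stretcher}
5. runner@(0, 0, 0) [-y clear] — {back_panel, cam, divider, runner, stretcher}
6. dowel@(1, 2, 1) [-y clear] — {back_panel, cam, divider, dowel, runner, stretcher}

back_panel; stretcher; cam; divider; runner; dowel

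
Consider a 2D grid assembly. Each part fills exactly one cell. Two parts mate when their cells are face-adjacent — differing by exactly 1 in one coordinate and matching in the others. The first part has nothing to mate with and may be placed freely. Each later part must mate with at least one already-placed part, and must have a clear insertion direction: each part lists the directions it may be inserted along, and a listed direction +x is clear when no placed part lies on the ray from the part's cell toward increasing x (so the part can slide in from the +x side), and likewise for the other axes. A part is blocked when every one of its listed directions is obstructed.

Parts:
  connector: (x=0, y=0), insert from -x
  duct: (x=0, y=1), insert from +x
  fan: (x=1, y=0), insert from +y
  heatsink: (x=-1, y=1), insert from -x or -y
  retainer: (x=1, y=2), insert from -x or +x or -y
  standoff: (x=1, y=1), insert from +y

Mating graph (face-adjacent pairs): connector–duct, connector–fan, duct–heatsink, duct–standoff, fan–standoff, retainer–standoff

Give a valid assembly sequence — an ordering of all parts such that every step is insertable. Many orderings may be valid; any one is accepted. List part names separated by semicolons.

connector; fan; duct; heatsink; standoff; retainer

1. connector@(0, 0) [-x clear] — {connector}
2. fan@(1, 0) [+y clear] — {connector, fan}
3. duct@(0, 1) [+x clear] — {connector, duct, fan}
4. heatsink@(-1, 1) [-x clear] — {connector, duct, fan, heatsink}
5. standoff@(1, 1) [+y clear] — {connector, duct, fan, heatsink, standoff}
6. retainer@(1, 2) [-x clear] — {connector, duct, fan, heatsink, retainer, standoff}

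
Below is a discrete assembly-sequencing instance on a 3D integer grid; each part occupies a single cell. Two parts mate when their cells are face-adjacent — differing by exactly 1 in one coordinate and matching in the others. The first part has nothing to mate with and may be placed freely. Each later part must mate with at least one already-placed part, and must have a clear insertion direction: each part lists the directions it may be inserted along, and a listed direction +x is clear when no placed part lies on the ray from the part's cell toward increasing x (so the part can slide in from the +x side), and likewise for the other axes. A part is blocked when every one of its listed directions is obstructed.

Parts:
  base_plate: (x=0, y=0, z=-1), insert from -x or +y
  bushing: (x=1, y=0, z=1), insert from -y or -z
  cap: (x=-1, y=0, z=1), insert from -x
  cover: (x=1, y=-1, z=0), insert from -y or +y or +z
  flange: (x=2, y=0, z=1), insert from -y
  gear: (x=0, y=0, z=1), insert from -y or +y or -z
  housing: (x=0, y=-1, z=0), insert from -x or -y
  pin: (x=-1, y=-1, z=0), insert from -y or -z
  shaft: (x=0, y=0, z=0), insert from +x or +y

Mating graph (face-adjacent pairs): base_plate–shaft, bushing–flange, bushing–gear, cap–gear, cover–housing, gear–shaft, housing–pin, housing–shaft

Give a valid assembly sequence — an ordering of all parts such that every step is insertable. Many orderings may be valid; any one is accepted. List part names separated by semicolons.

1. cap@(-1, 0, 1) [-x clear] — {cap}
2. gear@(0, 0, 1) [-y clear] — {cap, gear}
3. bushing@(1, 0, 1) [-y clear] — {bushing, cap, gear}
4. flange@(2, 0, 1) [-y clear] — {bushing, cap, flange, gear}
5. shaft@(0, 0, 0) [+x clear] — {bushing, cap, flange, gear, shaft}
6. base_plate@(0, 0, -1) [-x clear] — {base_plate, bushing, cap, flange, gear, shaft}
7. housing@(0, -1, 0) [-x clear] — {base_plate, bushing, cap, flange, gear, housing, shaft}
8. cover@(1, -1, 0) [-y clear] — {base_plate, bushing, cap, cover, flange, gear, housing, shaft}
9. pin@(-1, -1, 0) [-y clear] — {base_plate, bushing, cap, cover, flange, gear, housing, pin, shaft}

cap; gear; bushing; flange; shaft; base_plate; housing; cover; pin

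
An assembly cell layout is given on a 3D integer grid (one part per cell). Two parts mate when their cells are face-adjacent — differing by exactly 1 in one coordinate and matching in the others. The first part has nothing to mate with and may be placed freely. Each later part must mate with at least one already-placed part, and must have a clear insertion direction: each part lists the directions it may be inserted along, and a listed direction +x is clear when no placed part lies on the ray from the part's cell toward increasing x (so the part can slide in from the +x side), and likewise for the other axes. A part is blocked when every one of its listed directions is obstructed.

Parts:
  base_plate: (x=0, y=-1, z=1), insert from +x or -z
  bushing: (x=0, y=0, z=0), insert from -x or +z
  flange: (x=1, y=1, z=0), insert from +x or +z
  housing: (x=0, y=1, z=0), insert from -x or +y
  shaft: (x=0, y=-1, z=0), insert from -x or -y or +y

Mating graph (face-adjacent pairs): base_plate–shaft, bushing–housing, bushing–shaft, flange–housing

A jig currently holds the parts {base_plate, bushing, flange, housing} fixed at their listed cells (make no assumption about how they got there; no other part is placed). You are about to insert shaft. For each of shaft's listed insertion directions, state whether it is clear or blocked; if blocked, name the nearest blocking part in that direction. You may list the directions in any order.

-x: ray from shaft(0, -1, 0) has no placed part ⇒ clear
-y: ray from shaft(0, -1, 0) has no placed part ⇒ clear
+y: nearest on ray is bushing@(0, 0, 0) ⇒ blocked

+y: blocked by bushing; -x: clear; -y: clear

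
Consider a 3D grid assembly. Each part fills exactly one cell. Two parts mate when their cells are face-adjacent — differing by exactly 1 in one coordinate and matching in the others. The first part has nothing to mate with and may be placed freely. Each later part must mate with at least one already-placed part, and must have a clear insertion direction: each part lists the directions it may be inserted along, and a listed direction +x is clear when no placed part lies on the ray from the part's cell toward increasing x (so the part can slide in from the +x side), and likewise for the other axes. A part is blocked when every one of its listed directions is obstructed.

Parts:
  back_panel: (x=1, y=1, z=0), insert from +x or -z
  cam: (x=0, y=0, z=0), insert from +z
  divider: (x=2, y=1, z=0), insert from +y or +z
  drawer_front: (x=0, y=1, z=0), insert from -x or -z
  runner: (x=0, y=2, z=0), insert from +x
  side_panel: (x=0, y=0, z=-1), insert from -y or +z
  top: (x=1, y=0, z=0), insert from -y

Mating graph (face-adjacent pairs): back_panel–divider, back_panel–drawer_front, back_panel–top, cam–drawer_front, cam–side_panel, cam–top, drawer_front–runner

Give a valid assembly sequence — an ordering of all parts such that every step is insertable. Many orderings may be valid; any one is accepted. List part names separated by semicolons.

1. top@(1, 0, 0) [-y clear] — {top}
2. cam@(0, 0, 0) [+z clear] — {cam, top}
3. side_panel@(0, 0, -1) [-y clear] — {cam, side_panel, top}
4. back_panel@(1, 1, 0) [+x clear] — {back_panel, cam, side_panel, top}
5. divider@(2, 1, 0) [+y clear] — {back_panel, cam, divider, side_panel, top}
6. drawer_front@(0, 1, 0) [-x clear] — {back_panel, cam, divider, drawer_front, side_panel, top}
7. runner@(0, 2, 0) [+x clear] — {back_panel, cam, divider, drawer_front, runner, side_panel, top}

top; cam; side_panel; back_panel; divider; drawer_front; runner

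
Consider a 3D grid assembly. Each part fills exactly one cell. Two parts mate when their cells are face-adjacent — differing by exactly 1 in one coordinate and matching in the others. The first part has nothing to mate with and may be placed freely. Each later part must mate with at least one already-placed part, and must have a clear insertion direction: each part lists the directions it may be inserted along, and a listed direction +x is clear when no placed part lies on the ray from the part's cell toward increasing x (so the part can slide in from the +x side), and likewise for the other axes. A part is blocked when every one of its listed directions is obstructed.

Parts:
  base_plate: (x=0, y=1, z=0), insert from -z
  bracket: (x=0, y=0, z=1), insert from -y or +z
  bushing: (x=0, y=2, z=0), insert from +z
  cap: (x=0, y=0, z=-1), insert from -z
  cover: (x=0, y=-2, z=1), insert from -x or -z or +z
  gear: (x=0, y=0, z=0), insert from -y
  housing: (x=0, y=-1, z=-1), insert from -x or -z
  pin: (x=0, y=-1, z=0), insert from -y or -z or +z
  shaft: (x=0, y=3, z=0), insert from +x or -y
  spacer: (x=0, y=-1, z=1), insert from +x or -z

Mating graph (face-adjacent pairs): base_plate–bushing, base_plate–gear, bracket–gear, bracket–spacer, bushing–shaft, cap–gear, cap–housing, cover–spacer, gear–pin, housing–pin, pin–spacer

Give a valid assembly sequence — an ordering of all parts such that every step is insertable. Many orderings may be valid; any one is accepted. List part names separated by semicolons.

cover; spacer; bracket; gear; base_plate; bushing; cap; housing; pin; shaft

1. cover@(0, -2, 1) [-x clear] — {cover}
2. spacer@(0, -1, 1) [+x clear] — {cover, spacer}
3. bracket@(0, 0, 1) [+z clear] — {bracket, cover, spacer}
4. gear@(0, 0, 0) [-y clear] — {bracket, cover, gear, spacer}
5. base_plate@(0, 1, 0) [-z clear] — {base_plate, bracket, cover, gear, spacer}
6. bushing@(0, 2, 0) [+z clear] — {base_plate, bracket, bushing, cover, gear, spacer}
7. cap@(0, 0, -1) [-z clear] — {base_plate, bracket, bushing, cap, cover, gear, spacer}
8. housing@(0, -1, -1) [-x clear] — {base_plate, bracket, bushing, cap, cover, gear, housing, spacer}
9. pin@(0, -1, 0) [-y clear] — {base_plate, bracket, bushing, cap, cover, gear, housing, pin, spacer}
10. shaft@(0, 3, 0) [+x clear] — {base_plate, bracket, bushing, cap, cover, gear, housing, pin, shaft, spacer}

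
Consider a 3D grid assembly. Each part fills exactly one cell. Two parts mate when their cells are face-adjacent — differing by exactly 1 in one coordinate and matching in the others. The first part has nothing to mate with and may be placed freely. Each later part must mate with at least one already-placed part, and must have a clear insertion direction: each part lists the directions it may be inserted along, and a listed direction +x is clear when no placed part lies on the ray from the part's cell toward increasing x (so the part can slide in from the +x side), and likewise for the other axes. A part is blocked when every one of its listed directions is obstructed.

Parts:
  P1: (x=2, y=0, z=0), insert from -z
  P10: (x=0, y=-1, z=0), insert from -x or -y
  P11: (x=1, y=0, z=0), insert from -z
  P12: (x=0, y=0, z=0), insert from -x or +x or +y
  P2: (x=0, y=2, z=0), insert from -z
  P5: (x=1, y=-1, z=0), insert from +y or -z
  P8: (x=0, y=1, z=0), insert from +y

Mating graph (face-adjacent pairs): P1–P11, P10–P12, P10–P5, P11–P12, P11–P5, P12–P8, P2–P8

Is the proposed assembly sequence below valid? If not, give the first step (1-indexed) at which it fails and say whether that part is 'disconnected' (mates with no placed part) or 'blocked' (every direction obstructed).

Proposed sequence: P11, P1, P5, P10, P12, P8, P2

1. P11@(1, 0, 0) [-z clear] — {P11}
2. P1@(2, 0, 0) [-z clear] — {P1, P11}
3. P5@(1, -1, 0) [-z clear] — {P1, P11, P5}
4. P10@(0, -1, 0) [-x clear] — {P1, P10, P11, P5}
5. P12@(0, 0, 0) [-x clear] — {P1, P10, P11, P12, P5}
6. P8@(0, 1, 0) [+y clear] — {P1, P10, P11, P12, P5, P8}
7. P2@(0, 2, 0) [-z clear] — {P1, P10, P11, P12, P2, P5, P8}

Valid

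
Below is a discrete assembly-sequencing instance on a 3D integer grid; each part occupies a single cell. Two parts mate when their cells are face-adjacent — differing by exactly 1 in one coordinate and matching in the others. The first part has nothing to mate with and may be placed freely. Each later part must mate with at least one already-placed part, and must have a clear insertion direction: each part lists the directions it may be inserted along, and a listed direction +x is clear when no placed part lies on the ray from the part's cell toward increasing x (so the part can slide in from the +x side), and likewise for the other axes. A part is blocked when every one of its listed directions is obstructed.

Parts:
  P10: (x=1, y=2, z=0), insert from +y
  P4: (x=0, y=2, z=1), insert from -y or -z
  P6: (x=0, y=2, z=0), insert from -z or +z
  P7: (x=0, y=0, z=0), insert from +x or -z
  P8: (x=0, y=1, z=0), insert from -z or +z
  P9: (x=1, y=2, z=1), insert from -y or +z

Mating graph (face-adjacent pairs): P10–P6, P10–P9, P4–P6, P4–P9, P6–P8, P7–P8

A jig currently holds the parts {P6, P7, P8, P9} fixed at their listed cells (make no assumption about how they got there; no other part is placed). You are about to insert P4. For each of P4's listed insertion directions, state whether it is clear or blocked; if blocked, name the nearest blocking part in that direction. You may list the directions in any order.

-y: clear; -z: blocked by P6

-y: ray from P4(0, 2, 1) has no placed part ⇒ clear
-z: nearest on ray is P6@(0, 2, 0) ⇒ blocked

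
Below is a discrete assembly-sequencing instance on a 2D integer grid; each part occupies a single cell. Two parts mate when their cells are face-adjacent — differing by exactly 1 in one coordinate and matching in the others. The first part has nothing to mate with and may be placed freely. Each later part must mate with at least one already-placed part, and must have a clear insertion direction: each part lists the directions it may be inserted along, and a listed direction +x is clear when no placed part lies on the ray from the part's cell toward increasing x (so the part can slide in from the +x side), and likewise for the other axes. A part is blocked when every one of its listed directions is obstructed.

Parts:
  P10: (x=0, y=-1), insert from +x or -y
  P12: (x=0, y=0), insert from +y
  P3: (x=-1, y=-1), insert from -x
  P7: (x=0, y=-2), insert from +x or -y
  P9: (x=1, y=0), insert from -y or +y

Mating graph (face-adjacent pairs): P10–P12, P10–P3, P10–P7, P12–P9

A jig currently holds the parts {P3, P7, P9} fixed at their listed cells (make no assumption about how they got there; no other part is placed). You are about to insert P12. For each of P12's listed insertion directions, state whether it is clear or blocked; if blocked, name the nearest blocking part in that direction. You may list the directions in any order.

+y: ray from P12(0, 0) has no placed part ⇒ clear

+y: clear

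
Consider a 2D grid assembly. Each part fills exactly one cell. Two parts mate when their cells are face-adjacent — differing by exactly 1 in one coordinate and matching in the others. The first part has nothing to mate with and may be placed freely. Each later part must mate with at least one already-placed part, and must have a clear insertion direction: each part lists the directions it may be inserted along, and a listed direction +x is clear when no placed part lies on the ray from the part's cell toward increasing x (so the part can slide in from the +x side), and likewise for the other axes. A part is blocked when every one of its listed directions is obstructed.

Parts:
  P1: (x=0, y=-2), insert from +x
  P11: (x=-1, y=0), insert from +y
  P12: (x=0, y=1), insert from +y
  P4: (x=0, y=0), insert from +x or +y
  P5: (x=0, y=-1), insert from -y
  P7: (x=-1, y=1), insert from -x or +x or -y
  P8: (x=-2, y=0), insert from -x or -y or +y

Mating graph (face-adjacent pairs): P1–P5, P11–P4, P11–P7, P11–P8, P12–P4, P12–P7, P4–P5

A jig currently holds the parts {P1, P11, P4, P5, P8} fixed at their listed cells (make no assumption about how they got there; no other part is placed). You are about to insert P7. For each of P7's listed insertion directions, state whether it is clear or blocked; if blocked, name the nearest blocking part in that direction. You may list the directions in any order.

-x: ray from P7(-1, 1) has no placed part ⇒ clear
+x: ray from P7(-1, 1) has no placed part ⇒ clear
-y: nearest on ray is P11@(-1, 0) ⇒ blocked

+x: clear; -x: clear; -y: blocked by P11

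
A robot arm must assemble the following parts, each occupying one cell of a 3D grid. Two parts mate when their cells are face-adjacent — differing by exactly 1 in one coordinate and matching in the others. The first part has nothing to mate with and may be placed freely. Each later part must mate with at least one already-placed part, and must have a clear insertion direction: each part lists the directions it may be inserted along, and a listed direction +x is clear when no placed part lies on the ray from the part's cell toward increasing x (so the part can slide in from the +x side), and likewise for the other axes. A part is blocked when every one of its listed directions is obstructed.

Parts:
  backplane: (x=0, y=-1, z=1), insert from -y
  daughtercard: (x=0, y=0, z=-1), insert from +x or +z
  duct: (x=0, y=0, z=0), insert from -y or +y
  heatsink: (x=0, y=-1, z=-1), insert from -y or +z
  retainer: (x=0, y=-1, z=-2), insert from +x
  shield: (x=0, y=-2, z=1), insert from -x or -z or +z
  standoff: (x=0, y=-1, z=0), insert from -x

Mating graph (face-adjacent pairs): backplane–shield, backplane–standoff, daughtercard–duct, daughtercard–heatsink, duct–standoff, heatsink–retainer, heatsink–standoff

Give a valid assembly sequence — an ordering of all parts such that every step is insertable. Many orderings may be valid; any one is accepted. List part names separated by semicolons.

retainer; heatsink; standoff; duct; backplane; shield; daughtercard

1. retainer@(0, -1, -2) [+x clear] — {retainer}
2. heatsink@(0, -1, -1) [-y clear] — {heatsink, retainer}
3. standoff@(0, -1, 0) [-x clear] — {heatsink, retainer, standoff}
4. duct@(0, 0, 0) [+y clear] — {duct, heatsink, retainer, standoff}
5. backplane@(0, -1, 1) [-y clear] — {backplane, duct, heatsink, retainer, standoff}
6. shield@(0, -2, 1) [-x clear] — {backplane, duct, heatsink, retainer, shield, standoff}
7. daughtercard@(0, 0, -1) [+x clear] — {backplane, daughtercard, duct, heatsink, retainer, shield, standoff}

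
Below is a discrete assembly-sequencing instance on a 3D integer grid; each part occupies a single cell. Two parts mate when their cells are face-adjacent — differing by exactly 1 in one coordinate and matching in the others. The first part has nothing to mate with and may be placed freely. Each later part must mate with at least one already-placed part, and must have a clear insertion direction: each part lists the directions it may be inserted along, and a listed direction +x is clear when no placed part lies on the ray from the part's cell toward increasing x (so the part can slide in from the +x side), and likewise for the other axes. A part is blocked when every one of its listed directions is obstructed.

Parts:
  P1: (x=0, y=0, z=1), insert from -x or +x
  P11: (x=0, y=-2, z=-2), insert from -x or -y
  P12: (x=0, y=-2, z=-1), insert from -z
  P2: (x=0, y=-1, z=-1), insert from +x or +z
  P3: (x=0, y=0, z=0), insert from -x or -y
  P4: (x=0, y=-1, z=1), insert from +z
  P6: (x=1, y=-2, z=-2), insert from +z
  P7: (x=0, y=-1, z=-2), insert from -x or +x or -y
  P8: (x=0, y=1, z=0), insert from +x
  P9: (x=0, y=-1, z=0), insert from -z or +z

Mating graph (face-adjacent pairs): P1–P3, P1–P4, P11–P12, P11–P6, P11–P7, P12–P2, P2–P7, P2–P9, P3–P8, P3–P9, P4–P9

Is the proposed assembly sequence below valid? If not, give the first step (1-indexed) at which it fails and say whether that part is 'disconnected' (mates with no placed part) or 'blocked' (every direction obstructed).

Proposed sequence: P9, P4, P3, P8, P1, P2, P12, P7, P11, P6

Valid

1. P9@(0, -1, 0) [-z clear] — {P9}
2. P4@(0, -1, 1) [+z clear] — {P4, P9}
3. P3@(0, 0, 0) [-x clear] — {P3, P4, P9}
4. P8@(0, 1, 0) [+x clear] — {P3, P4, P8, P9}
5. P1@(0, 0, 1) [-x clear] — {P1, P3, P4, P8, P9}
6. P2@(0, -1, -1) [+x clear] — {P1, P2, P3, P4, P8, P9}
7. P12@(0, -2, -1) [-z clear] — {P1, P12, P2, P3, P4, P8, P9}
8. P7@(0, -1, -2) [-x clear] — {P1, P12, P2, P3, P4, P7, P8, P9}
9. P11@(0, -2, -2) [-x clear] — {P1, P11, P12, P2, P3, P4, P7, P8, P9}
10. P6@(1, -2, -2) [+z clear] — {P1, P11, P12, P2, P3, P4, P6, P7, P8, P9}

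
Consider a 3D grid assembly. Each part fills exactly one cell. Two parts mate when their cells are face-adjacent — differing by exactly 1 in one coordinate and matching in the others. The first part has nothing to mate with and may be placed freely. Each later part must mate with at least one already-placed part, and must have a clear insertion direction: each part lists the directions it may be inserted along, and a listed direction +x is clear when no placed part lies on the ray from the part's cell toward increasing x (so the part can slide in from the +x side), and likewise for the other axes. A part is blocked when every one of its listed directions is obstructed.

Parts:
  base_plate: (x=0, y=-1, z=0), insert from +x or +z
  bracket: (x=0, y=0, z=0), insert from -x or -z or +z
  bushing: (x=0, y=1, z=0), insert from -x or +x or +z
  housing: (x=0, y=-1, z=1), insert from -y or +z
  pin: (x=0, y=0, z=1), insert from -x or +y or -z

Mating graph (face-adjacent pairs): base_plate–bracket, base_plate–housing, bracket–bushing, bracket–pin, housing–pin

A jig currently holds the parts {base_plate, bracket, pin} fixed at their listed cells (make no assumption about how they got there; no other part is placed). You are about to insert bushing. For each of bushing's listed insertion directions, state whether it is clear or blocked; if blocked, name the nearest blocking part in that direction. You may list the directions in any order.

+x: clear; +z: clear; -x: clear

-x: ray from bushing(0, 1, 0) has no placed part ⇒ clear
+x: ray from bushing(0, 1, 0) has no placed part ⇒ clear
+z: ray from bushing(0, 1, 0) has no placed part ⇒ clear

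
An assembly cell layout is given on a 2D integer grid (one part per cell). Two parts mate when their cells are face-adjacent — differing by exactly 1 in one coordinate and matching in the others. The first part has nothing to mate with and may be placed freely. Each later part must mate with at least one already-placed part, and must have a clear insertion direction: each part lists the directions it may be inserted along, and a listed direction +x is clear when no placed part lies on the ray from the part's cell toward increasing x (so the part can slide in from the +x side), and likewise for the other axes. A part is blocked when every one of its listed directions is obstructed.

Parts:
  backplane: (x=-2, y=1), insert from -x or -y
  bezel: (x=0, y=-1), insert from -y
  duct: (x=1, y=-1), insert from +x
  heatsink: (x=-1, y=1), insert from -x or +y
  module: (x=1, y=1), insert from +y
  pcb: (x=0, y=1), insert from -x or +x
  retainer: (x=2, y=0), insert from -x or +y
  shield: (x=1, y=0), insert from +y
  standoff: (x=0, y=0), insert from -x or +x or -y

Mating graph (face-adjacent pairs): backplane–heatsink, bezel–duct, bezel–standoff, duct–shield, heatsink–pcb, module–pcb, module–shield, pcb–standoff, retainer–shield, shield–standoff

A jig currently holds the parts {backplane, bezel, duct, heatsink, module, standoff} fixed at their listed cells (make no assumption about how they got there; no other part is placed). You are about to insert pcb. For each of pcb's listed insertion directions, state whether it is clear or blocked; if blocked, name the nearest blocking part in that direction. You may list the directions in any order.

+x: blocked by module; -x: blocked by heatsink

-x: nearest on ray is heatsink@(-1, 1) ⇒ blocked
+x: nearest on ray is module@(1, 1) ⇒ blocked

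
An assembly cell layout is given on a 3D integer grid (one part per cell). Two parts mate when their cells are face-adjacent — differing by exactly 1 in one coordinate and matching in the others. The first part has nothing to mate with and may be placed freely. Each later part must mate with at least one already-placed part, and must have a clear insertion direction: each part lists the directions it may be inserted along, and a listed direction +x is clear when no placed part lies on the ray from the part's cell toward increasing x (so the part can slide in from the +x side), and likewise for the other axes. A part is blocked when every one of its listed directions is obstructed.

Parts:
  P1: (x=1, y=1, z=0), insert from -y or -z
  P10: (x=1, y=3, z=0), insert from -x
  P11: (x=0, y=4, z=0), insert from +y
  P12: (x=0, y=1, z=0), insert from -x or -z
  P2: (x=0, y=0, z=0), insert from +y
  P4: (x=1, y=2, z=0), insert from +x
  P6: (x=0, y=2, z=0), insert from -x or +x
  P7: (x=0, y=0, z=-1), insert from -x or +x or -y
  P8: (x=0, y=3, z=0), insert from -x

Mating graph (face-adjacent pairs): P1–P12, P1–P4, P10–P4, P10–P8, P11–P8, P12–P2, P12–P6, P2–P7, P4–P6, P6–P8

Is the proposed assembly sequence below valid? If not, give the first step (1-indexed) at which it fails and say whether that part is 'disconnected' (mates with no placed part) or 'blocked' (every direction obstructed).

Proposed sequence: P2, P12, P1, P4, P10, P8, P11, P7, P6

1. P2@(0, 0, 0) [+y clear] — {P2}
2. P12@(0, 1, 0) [-x clear] — {P12, P2}
3. P1@(1, 1, 0) [-y clear] — {P1, P12, P2}
4. P4@(1, 2, 0) [+x clear] — {P1, P12, P2, P4}
5. P10@(1, 3, 0) [-x clear] — {P1, P10, P12, P2, P4}
6. P8@(0, 3, 0) [-x clear] — {P1, P10, P12, P2, P4, P8}
7. P11@(0, 4, 0) [+y clear] — {P1, P10, P11, P12, P2, P4, P8}
8. P7@(0, 0, -1) [-x clear] — {P1, P10, P11, P12, P2, P4, P7, P8}
9. P6@(0, 2, 0) [-x clear] — {P1, P10, P11, P12, P2, P4, P6, P7, P8}

Valid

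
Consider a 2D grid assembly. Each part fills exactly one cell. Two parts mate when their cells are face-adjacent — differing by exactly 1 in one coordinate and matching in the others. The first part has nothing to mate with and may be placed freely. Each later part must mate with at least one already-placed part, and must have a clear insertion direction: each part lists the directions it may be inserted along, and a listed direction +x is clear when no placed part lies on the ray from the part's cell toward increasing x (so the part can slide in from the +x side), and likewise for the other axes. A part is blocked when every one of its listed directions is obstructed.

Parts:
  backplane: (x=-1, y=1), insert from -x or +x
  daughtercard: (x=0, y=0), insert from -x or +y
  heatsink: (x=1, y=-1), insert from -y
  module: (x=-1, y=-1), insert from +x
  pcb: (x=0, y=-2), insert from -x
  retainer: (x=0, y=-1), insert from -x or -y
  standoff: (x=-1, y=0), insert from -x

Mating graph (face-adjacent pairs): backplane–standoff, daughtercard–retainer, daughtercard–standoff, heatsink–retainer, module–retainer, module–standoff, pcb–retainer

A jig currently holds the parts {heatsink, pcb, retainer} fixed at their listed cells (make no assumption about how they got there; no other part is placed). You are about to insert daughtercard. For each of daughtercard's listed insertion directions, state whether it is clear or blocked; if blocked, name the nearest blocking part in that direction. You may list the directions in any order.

+y: clear; -x: clear

-x: ray from daughtercard(0, 0) has no placed part ⇒ clear
+y: ray from daughtercard(0, 0) has no placed part ⇒ clear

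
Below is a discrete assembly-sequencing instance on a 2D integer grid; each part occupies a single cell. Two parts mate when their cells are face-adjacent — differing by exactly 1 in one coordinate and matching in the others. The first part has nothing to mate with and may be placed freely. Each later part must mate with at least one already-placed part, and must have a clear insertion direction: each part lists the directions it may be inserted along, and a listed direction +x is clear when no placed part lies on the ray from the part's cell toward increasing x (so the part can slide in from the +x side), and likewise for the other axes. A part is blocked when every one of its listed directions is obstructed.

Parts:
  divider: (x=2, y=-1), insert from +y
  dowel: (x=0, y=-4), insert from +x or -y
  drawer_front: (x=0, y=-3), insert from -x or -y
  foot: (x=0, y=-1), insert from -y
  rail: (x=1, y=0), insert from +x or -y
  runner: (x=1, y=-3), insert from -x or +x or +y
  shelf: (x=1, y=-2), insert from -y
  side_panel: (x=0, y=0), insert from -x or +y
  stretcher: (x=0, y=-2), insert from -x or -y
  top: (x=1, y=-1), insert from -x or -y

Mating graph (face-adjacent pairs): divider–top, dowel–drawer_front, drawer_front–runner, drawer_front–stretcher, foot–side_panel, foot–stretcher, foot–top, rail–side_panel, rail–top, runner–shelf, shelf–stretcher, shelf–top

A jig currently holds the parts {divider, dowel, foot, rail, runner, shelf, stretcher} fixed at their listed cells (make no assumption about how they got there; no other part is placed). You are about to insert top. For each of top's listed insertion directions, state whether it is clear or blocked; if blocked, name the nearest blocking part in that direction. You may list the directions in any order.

-x: blocked by foot; -y: blocked by shelf

-x: nearest on ray is foot@(0, -1) ⇒ blocked
-y: nearest on ray is shelf@(1, -2) ⇒ blocked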